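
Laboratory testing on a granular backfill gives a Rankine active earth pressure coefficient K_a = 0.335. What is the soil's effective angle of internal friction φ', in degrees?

K_a = tan²(45° − φ/2) ⇒ 45° − φ/2 = arctan(√0.335) = 30.06°.
φ = 2(45° − 30.06°) = 29.88°.

29.9°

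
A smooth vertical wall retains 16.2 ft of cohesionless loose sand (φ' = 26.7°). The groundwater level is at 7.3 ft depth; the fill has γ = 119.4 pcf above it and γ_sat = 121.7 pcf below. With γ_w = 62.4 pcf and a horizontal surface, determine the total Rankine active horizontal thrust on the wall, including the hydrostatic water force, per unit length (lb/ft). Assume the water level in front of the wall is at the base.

K_a = tan²(45° − φ/2) = 0.3800.
γ' = 121.7 − 62.4 = 59.30 pcf. Depth below WT = 8.9 ft.
σ'_h at WT = K_a γ d_w = 331.2 psf; at base = 331.2 + K_a γ' × 8.9 = 531.7 psf.
P₁ (0–7.3 ft) = ½×331.2×7.3 = 1209. P₂ (7.3–16.2 ft) = ½(331.2+531.7)×8.9 = 3840.
P_w = ½ γ_w h₂² = 0.5×62.4×8.9² = 2471. Total = 1209+3840+2471 = 7520 lb/ft.

7520 lb/ft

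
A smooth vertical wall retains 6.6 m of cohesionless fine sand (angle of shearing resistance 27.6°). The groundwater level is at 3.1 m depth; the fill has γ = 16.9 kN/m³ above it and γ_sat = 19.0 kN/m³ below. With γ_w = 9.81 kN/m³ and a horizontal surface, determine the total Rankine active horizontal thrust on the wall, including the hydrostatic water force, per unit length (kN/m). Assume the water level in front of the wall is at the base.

178 kN/m

K_a = tan²(45° − φ/2) = 0.3668.
γ' = 19.0 − 9.81 = 9.190 kN/m³. Depth below WT = 3.5 m.
σ'_h at WT = K_a γ d_w = 19.22 kPa; at base = 19.22 + K_a γ' × 3.5 = 31.01 kPa.
P₁ (0–3.1 m) = ½×19.22×3.1 = 29.78. P₂ (3.1–6.6 m) = ½(19.22+31.01)×3.5 = 87.90.
P_w = ½ γ_w h₂² = 0.5×9.81×3.5² = 60.09. Total = 29.78+87.90+60.09 = 177.8 kN/m.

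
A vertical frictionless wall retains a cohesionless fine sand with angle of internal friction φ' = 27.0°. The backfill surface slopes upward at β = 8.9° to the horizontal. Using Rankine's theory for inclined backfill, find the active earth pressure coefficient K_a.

K_a = cos β · (cos β − √(cos²β − cos²φ)) / (cos β + √(cos²β − cos²φ)).
cos β = 0.9880, cos φ = 0.8910, √(cos²β − cos²φ) = 0.4268.
K_a = 0.9880 × (0.9880 − 0.4268)/(0.9880 + 0.4268) = 0.3919.

0.392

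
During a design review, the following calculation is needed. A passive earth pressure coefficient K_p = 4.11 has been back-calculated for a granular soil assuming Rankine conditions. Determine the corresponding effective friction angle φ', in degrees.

K_p = (1+sin φ)/(1−sin φ) ⇒ sin φ = (K_p − 1)/(K_p + 1) = 0.6086.
φ = arcsin(0.6086) = 37.49°.

37.5°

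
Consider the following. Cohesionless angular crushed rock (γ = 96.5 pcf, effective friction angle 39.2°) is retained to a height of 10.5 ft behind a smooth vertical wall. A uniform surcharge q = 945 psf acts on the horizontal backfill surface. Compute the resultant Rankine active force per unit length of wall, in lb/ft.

K_a = tan²(45° − φ/2) = 0.2255.
Soil triangle: ½ K_a γ H² = 0.5×0.2255×96.5×10.5² = 1199 lb/ft.
Surcharge rectangle: K_a q H = 0.2255×945×10.5 = 2237 lb/ft.
Total = 1199 + 2237 = 3437 lb/ft.

3440 lb/ft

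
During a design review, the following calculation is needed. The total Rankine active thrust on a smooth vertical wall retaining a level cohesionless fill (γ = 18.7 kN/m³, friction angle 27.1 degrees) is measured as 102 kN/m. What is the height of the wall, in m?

5.40 m

K_a = 0.3741. P_a = ½ K_a γ H² ⇒ H = √(2P_a/(K_a γ)).
H = √(2×102/(0.3741×18.7)) = 5.400 m.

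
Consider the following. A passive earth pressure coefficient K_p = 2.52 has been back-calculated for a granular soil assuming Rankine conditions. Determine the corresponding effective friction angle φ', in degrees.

K_p = (1+sin φ)/(1−sin φ) ⇒ sin φ = (K_p − 1)/(K_p + 1) = 0.4318.
φ = arcsin(0.4318) = 25.58°.

25.6°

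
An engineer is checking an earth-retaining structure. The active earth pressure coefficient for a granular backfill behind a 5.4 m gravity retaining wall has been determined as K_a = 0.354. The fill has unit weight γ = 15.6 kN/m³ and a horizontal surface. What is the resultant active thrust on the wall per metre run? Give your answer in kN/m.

80.5 kN/m

P = ½ K_a γ H² = 0.5 × 0.354 × 15.6 × 5.4² = 80.52 kN/m.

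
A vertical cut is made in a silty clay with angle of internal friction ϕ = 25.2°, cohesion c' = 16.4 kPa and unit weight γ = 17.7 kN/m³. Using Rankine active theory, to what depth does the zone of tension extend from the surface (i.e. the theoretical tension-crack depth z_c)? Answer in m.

K_a = tan²(45° − 25.2°/2) = 0.4027; √K_a = 0.6346.
The active pressure is zero where K_a γ z = 2c√K_a, so z_c = 2c/(γ√K_a) = 2×16.4/(17.7×0.6346) = 2.920 m.

2.92 m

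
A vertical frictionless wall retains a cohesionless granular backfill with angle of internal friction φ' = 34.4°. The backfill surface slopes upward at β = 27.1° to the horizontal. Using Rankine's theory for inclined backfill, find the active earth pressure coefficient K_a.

0.404

K_a = cos β · (cos β − √(cos²β − cos²φ)) / (cos β + √(cos²β − cos²φ)).
cos β = 0.8902, cos φ = 0.8251, √(cos²β − cos²φ) = 0.3342.
K_a = 0.8902 × (0.8902 − 0.3342)/(0.8902 + 0.3342) = 0.4043.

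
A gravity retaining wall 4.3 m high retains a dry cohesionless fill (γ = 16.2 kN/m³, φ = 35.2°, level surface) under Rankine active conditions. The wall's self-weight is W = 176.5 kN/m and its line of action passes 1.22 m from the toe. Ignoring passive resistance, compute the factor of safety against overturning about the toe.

3.73

K_a = tan²(45° − 35.2°/2) = 0.2687.
P_a = ½K_aγH² = 0.5×0.2687×16.2×4.3² = 40.24 kN/m, acting at H/3 = 1.433 m above the base.
Overturning moment M_o = P_a × H/3 = 40.24 × 1.433 = 57.68.
Resisting moment M_r = W × 1.22 = 176.5 × 1.22 = 215.3.
FS_overturning = M_r/M_o = 215.3/57.68 = 3.733.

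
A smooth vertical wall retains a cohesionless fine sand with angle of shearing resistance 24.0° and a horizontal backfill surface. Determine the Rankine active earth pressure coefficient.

K_a = tan²(45° − φ/2) = tan²(33.00°) = 0.4217.

0.422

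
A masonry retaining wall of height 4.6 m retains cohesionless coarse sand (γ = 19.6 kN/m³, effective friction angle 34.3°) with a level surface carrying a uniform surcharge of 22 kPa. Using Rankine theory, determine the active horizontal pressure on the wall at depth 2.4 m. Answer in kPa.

K_a = (1 − sin φ)/(1 + sin φ) = 0.2792.
σ_v = γz + q = 19.6 × 2.4 + 22 = 69.04 kPa.
σ_h = K_a σ_v = 0.2792 × 69.04 = 19.27 kPa.

19.3 kPa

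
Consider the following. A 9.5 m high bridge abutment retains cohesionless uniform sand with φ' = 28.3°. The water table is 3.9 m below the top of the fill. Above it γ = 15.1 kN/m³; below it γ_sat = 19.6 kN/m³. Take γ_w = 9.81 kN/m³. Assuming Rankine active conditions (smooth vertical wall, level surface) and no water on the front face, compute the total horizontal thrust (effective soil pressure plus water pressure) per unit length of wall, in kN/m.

K_a = tan²(45° − φ/2) = 0.3568.
γ' = 19.6 − 9.81 = 9.790 kN/m³. Depth below WT = 5.6 m.
σ'_h at WT = K_a γ d_w = 21.01 kPa; at base = 21.01 + K_a γ' × 5.6 = 40.57 kPa.
P₁ (0–3.9 m) = ½×21.01×3.9 = 40.97. P₂ (3.9–9.5 m) = ½(21.01+40.57)×5.6 = 172.4.
P_w = ½ γ_w h₂² = 0.5×9.81×5.6² = 153.8. Total = 40.97+172.4+153.8 = 367.2 kN/m.

367 kN/m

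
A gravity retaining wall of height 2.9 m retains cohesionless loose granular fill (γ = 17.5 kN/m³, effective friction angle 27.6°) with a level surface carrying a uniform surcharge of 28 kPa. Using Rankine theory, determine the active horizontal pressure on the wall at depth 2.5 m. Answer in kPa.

K_a = (1 − sin φ)/(1 + sin φ) = 0.3668.
σ_v = γz + q = 17.5 × 2.5 + 28 = 71.75 kPa.
σ_h = K_a σ_v = 0.3668 × 71.75 = 26.32 kPa.

26.3 kPa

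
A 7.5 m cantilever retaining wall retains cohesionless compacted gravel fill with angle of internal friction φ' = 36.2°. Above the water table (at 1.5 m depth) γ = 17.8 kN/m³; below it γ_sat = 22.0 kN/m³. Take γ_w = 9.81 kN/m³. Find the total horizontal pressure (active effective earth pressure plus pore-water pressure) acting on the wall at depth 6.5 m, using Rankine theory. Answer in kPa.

71.6 kPa

K_a = (1 − sin φ)/(1 + sin φ) = 0.2574.
γ' = 22.0 − 9.81 = 12.19 kN/m³.
Effective vertical stress at 6.5 m: σ'_v = 17.8×1.5 + 12.19×5.00 = 87.65 kPa.
σ'_h = K_a σ'_v = 0.2574 × 87.65 = 22.56 kPa; u = γ_w × 5.00 = 49.05 kPa.
Total σ_h = 22.56 + 49.05 = 71.61 kPa.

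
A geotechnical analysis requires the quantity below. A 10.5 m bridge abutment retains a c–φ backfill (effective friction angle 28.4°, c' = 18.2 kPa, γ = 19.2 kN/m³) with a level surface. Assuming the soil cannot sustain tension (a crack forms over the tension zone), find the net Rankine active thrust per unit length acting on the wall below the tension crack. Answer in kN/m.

K_a = 0.3554; √K_a = 0.5961.
Tension-crack depth z_c = 2c/(γ√K_a) = 2×18.2/(19.2×0.5961) = 3.180 m.
σ_a at base = K_a γ H − 2c√K_a = 0.3554×19.2×10.5 − 2×18.2×0.5961 = 49.94 kPa.
P_a = ½ × 49.94 × (H − z_c) = 0.5×49.94×7.320 = 182.8 kN/m.

183 kN/m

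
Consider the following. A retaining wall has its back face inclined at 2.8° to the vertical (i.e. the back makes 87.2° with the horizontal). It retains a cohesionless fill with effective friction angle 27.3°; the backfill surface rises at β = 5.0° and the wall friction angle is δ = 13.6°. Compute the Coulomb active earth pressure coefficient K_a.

K_a = sin²(α+φ) / [sin²α · sin(α−δ) · (1 + √{sin(φ+δ)sin(φ−β) / (sin(α−δ)sin(α+β))})²].
With α = 87.2°, φ = 27.3°, δ = 13.6°, β = 5.0°: K_a = 0.3799.

0.380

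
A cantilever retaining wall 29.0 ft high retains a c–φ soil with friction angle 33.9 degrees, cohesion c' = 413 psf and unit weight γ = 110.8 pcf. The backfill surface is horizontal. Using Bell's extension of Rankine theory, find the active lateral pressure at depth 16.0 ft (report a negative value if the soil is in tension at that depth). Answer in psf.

K_a = (1 − sin φ)/(1 + sin φ) = 0.2839.
σ_a = K_a γ z − 2c√K_a = 0.2839×110.8×16.0 − 2×413×0.5328 = 63.19 psf.

63.2 psf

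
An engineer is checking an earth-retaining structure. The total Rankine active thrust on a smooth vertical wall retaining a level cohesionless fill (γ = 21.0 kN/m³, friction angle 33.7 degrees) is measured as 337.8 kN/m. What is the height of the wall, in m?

K_a = 0.2863. P_a = ½ K_a γ H² ⇒ H = √(2P_a/(K_a γ)).
H = √(2×337.8/(0.2863×21.0)) = 10.60 m.

10.6 m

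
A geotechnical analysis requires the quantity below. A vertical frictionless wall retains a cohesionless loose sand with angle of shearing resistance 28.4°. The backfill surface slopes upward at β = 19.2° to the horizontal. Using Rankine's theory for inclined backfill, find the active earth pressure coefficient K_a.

0.440

K_a = cos β · (cos β − √(cos²β − cos²φ)) / (cos β + √(cos²β − cos²φ)).
cos β = 0.9444, cos φ = 0.8796, √(cos²β − cos²φ) = 0.3436.
K_a = 0.9444 × (0.9444 − 0.3436)/(0.9444 + 0.3436) = 0.4405.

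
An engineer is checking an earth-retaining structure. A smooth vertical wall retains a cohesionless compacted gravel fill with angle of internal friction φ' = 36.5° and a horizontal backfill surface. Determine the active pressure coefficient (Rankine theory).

K_a = tan²(45° − φ/2) = tan²(26.75°) = 0.2541.

0.254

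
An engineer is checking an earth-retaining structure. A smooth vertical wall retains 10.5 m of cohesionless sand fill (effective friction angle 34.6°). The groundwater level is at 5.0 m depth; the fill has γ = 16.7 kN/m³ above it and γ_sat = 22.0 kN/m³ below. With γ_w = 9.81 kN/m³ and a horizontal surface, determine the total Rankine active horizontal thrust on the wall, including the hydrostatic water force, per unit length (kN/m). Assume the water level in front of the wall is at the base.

K_a = tan²(45° − φ/2) = 0.2756.
γ' = 22.0 − 9.81 = 12.19 kN/m³. Depth below WT = 5.5 m.
σ'_h at WT = K_a γ d_w = 23.02 kPa; at base = 23.02 + K_a γ' × 5.5 = 41.50 kPa.
P₁ (0–5.0 m) = ½×23.02×5.0 = 57.54. P₂ (5.0–10.5 m) = ½(23.02+41.50)×5.5 = 177.4.
P_w = ½ γ_w h₂² = 0.5×9.81×5.5² = 148.4. Total = 57.54+177.4+148.4 = 383.3 kN/m.

383 kN/m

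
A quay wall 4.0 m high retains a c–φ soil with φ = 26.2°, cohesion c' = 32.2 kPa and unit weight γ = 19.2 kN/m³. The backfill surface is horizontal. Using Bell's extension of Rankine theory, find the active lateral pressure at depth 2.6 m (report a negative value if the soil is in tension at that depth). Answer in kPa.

K_a = (1 − sin φ)/(1 + sin φ) = 0.3874.
σ_a = K_a γ z − 2c√K_a = 0.3874×19.2×2.6 − 2×32.2×0.6224 = -20.74 kPa.

-20.7 kPa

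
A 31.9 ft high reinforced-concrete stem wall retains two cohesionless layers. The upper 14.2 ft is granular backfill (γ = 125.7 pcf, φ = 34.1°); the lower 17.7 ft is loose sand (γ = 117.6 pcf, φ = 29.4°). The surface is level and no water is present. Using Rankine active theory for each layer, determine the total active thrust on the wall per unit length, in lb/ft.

K_a1 = tan²(45°−34.1°/2) = 0.2815; K_a2 = tan²(45°−29.4°/2) = 0.3415.
Layer 1: σ at base = K_a1 γ₁ h₁ = 502.5 psf; P₁ = ½×502.5×14.2 = 3568.
Layer 2: σ_v at top = γ₁h₁ = 1785; σ_h top = K_a2×1785 = 609.5; σ_h base = K_a2×(1785+117.6×17.7) = 1320.
P₂ = ½(609.5+1320)×17.7 = 17080. Total P_a = 3568+17080 = 20650 lb/ft.

20600 lb/ft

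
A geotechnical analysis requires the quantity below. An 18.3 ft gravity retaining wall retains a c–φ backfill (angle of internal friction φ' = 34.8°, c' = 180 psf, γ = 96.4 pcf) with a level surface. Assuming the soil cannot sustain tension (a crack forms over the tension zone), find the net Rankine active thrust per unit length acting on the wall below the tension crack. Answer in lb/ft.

1640 lb/ft

K_a = 0.2733; √K_a = 0.5228.
Tension-crack depth z_c = 2c/(γ√K_a) = 2×180/(96.4×0.5228) = 7.143 ft.
σ_a at base = K_a γ H − 2c√K_a = 0.2733×96.4×18.3 − 2×180×0.5228 = 293.9 psf.
P_a = ½ × 293.9 × (H − z_c) = 0.5×293.9×11.16 = 1640 lb/ft.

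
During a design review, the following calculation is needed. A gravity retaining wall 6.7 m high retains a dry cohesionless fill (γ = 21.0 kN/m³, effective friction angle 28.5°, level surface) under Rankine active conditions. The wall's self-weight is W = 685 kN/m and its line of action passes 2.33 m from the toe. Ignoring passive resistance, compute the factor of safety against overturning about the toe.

4.28

K_a = tan²(45° − 28.5°/2) = 0.3540.
P_a = ½K_aγH² = 0.5×0.3540×21.0×6.7² = 166.8 kN/m, acting at H/3 = 2.233 m above the base.
Overturning moment M_o = P_a × H/3 = 166.8 × 2.233 = 372.6.
Resisting moment M_r = W × 2.33 = 685 × 2.33 = 1596.
FS_overturning = M_r/M_o = 1596/372.6 = 4.284.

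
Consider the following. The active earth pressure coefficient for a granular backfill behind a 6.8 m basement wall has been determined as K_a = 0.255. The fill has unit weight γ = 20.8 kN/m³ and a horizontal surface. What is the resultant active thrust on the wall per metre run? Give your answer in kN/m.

123 kN/m

P = ½ K_a γ H² = 0.5 × 0.255 × 20.8 × 6.8² = 122.6 kN/m.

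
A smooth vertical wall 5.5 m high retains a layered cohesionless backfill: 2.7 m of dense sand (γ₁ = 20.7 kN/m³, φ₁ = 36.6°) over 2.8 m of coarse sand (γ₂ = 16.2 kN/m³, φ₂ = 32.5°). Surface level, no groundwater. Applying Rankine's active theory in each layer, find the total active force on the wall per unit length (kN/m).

85.3 kN/m

K_a1 = tan²(45°−36.6°/2) = 0.2530; K_a2 = tan²(45°−32.5°/2) = 0.3010.
Layer 1: σ at base = K_a1 γ₁ h₁ = 14.14 kPa; P₁ = ½×14.14×2.7 = 19.09.
Layer 2: σ_v at top = γ₁h₁ = 55.89; σ_h top = K_a2×55.89 = 16.82; σ_h base = K_a2×(55.89+16.2×2.8) = 30.47.
P₂ = ½(16.82+30.47)×2.8 = 66.21. Total P_a = 19.09+66.21 = 85.30 kN/m.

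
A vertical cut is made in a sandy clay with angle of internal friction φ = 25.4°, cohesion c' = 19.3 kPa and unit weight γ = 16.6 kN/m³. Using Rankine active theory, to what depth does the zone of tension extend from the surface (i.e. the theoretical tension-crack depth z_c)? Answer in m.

K_a = tan²(45° − 25.4°/2) = 0.3996; √K_a = 0.6322.
The active pressure is zero where K_a γ z = 2c√K_a, so z_c = 2c/(γ√K_a) = 2×19.3/(16.6×0.6322) = 3.678 m.

3.68 m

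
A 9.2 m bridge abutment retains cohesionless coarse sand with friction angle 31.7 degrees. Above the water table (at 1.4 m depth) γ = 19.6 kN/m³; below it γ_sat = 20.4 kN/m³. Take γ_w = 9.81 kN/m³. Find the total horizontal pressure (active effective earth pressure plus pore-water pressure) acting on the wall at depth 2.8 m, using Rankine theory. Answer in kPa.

K_a = (1 − sin φ)/(1 + sin φ) = 0.3111.
γ' = 20.4 − 9.81 = 10.59 kN/m³.
Effective vertical stress at 2.8 m: σ'_v = 19.6×1.4 + 10.59×1.40 = 42.27 kPa.
σ'_h = K_a σ'_v = 0.3111 × 42.27 = 13.15 kPa; u = γ_w × 1.40 = 13.73 kPa.
Total σ_h = 13.15 + 13.73 = 26.88 kPa.

26.9 kPa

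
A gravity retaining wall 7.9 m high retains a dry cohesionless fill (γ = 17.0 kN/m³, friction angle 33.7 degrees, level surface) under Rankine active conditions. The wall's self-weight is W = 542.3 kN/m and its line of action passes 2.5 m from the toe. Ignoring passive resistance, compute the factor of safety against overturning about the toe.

3.39

K_a = tan²(45° − 33.7°/2) = 0.2863.
P_a = ½K_aγH² = 0.5×0.2863×17.0×7.9² = 151.9 kN/m, acting at H/3 = 2.633 m above the base.
Overturning moment M_o = P_a × H/3 = 151.9 × 2.633 = 399.9.
Resisting moment M_r = W × 2.5 = 542.3 × 2.5 = 1356.
FS_overturning = M_r/M_o = 1356/399.9 = 3.390.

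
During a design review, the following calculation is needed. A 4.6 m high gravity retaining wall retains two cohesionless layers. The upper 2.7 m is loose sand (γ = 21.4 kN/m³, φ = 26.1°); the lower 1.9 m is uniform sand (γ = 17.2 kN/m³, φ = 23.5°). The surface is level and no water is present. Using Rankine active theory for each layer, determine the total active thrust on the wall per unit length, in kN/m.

90.9 kN/m

K_a1 = tan²(45°−26.1°/2) = 0.3889; K_a2 = tan²(45°−23.5°/2) = 0.4298.
Layer 1: σ at base = K_a1 γ₁ h₁ = 22.47 kPa; P₁ = ½×22.47×2.7 = 30.34.
Layer 2: σ_v at top = γ₁h₁ = 57.78; σ_h top = K_a2×57.78 = 24.84; σ_h base = K_a2×(57.78+17.2×1.9) = 38.88.
P₂ = ½(24.84+38.88)×1.9 = 60.53. Total P_a = 30.34+60.53 = 90.87 kN/m.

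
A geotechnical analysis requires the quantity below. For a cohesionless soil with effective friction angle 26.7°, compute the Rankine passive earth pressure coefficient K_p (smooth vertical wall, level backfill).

K_p = (1 + sin φ)/(1 − sin φ) = tan²(45° + 26.7°/2) = 2.632.

2.63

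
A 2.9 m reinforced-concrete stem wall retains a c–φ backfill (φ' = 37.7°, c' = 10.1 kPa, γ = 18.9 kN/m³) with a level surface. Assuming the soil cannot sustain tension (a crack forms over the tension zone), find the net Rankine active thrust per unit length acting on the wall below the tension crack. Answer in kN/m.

1.19 kN/m

K_a = 0.2411; √K_a = 0.4910.
Tension-crack depth z_c = 2c/(γ√K_a) = 2×10.1/(18.9×0.4910) = 2.177 m.
σ_a at base = K_a γ H − 2c√K_a = 0.2411×18.9×2.9 − 2×10.1×0.4910 = 3.295 kPa.
P_a = ½ × 3.295 × (H − z_c) = 0.5×3.295×0.7232 = 1.191 kN/m.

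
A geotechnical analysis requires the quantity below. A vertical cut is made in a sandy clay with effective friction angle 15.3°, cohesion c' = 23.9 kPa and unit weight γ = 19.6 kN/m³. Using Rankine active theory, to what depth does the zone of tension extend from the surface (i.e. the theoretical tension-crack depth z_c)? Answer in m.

K_a = tan²(45° − 15.3°/2) = 0.5824; √K_a = 0.7632.
The active pressure is zero where K_a γ z = 2c√K_a, so z_c = 2c/(γ√K_a) = 2×23.9/(19.6×0.7632) = 3.196 m.

3.20 m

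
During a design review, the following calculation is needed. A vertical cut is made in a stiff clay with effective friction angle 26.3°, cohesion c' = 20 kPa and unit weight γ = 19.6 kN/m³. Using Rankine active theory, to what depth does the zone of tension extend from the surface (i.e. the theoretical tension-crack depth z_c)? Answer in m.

K_a = tan²(45° − 26.3°/2) = 0.3859; √K_a = 0.6212.
The active pressure is zero where K_a γ z = 2c√K_a, so z_c = 2c/(γ√K_a) = 2×20/(19.6×0.6212) = 3.285 m.

3.29 m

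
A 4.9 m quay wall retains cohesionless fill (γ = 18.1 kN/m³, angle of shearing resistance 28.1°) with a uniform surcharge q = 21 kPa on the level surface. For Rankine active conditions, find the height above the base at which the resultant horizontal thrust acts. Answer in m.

K_a = 0.3596.
Triangular part P₁ = ½K_aγH² = 78.14 at H/3 = 1.633 m; rectangular part P₂ = K_a q H = 37.00 at H/2 = 2.450 m.
ȳ = (P₁·1.633 + P₂·2.450)/(P₁+P₂) = 1.896 m.

1.90 m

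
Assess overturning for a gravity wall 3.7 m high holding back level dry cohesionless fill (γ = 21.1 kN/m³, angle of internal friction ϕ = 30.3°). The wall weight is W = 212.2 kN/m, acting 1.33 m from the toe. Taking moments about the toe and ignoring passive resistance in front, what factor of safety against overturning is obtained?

4.81

K_a = tan²(45° − 30.3°/2) = 0.3293.
P_a = ½K_aγH² = 0.5×0.3293×21.1×3.7² = 47.56 kN/m, acting at H/3 = 1.233 m above the base.
Overturning moment M_o = P_a × H/3 = 47.56 × 1.233 = 58.66.
Resisting moment M_r = W × 1.33 = 212.2 × 1.33 = 282.2.
FS_overturning = M_r/M_o = 282.2/58.66 = 4.811.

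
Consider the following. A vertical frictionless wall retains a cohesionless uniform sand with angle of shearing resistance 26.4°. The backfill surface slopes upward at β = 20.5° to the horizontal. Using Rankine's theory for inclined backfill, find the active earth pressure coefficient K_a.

0.513

K_a = cos β · (cos β − √(cos²β − cos²φ)) / (cos β + √(cos²β − cos²φ)).
cos β = 0.9367, cos φ = 0.8957, √(cos²β − cos²φ) = 0.2740.
K_a = 0.9367 × (0.9367 − 0.2740)/(0.9367 + 0.2740) = 0.5127.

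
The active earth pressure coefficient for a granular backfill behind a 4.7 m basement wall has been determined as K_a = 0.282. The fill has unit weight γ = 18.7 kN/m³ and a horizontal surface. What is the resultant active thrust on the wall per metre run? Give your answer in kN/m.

58.2 kN/m

P = ½ K_a γ H² = 0.5 × 0.282 × 18.7 × 4.7² = 58.24 kN/m.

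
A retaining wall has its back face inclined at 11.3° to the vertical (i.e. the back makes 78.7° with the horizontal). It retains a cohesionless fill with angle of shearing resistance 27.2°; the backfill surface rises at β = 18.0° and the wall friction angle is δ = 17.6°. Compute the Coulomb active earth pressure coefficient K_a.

K_a = sin²(α+φ) / [sin²α · sin(α−δ) · (1 + √{sin(φ+δ)sin(φ−β) / (sin(α−δ)sin(α+β))})²].
With α = 78.7°, φ = 27.2°, δ = 17.6°, β = 18.0°: K_a = 0.5941.

0.594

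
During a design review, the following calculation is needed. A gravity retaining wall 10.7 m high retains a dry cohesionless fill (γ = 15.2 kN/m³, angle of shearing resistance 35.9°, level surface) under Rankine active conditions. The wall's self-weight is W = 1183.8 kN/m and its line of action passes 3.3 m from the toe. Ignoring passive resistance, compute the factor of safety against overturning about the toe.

K_a = tan²(45° − 35.9°/2) = 0.2607.
P_a = ½K_aγH² = 0.5×0.2607×15.2×10.7² = 226.9 kN/m, acting at H/3 = 3.567 m above the base.
Overturning moment M_o = P_a × H/3 = 226.9 × 3.567 = 809.2.
Resisting moment M_r = W × 3.3 = 1183.8 × 3.3 = 3907.
FS_overturning = M_r/M_o = 3907/809.2 = 4.828.

4.83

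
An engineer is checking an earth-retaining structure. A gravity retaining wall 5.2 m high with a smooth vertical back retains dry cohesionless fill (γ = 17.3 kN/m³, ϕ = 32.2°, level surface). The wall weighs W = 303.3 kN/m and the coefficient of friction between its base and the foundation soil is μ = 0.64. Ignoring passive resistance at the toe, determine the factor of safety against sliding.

2.72

K_a = tan²(45° − 32.2°/2) = 0.3047.
P_a = ½K_aγH² = 0.5×0.3047×17.3×5.2² = 71.28 kN/m, acting at H/3 = 1.733 m above the base.
FS_sliding = μW / P_a = 0.64×303.3 / 71.28 = 2.723.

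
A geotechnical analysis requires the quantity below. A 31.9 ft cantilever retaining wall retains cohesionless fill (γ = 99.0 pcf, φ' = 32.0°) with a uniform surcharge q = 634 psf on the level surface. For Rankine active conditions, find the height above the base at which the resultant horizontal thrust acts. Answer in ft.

12.2 ft

K_a = 0.3073.
Triangular part P₁ = ½K_aγH² = 15480 at H/3 = 10.63 ft; rectangular part P₂ = K_a q H = 6214 at H/2 = 15.95 ft.
ȳ = (P₁·10.63 + P₂·15.95)/(P₁+P₂) = 12.16 ft.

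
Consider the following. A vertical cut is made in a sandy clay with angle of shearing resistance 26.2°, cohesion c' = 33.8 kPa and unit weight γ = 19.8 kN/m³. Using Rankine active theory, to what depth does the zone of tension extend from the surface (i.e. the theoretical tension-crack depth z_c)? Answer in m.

5.49 m

K_a = tan²(45° − 26.2°/2) = 0.3874; √K_a = 0.6224.
The active pressure is zero where K_a γ z = 2c√K_a, so z_c = 2c/(γ√K_a) = 2×33.8/(19.8×0.6224) = 5.485 m.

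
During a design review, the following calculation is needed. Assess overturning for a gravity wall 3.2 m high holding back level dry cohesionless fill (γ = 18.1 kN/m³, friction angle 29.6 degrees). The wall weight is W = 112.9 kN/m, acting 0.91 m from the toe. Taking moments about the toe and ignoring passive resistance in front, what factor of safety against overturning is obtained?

3.07

K_a = tan²(45° − 29.6°/2) = 0.3387.
P_a = ½K_aγH² = 0.5×0.3387×18.1×3.2² = 31.39 kN/m, acting at H/3 = 1.067 m above the base.
Overturning moment M_o = P_a × H/3 = 31.39 × 1.067 = 33.48.
Resisting moment M_r = W × 0.91 = 112.9 × 0.91 = 102.7.
FS_overturning = M_r/M_o = 102.7/33.48 = 3.068.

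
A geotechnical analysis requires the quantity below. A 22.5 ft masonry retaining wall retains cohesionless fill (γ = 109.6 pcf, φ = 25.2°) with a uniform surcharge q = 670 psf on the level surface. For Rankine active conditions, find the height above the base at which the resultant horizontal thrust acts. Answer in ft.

K_a = 0.4027.
Triangular part P₁ = ½K_aγH² = 11170 at H/3 = 7.500 ft; rectangular part P₂ = K_a q H = 6071 at H/2 = 11.25 ft.
ȳ = (P₁·7.500 + P₂·11.25)/(P₁+P₂) = 8.820 ft.

8.82 ft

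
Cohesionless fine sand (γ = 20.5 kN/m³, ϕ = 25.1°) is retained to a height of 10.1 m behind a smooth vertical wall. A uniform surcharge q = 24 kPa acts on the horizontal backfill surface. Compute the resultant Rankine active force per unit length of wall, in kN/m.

K_a = tan²(45° − φ/2) = 0.4043.
Soil triangle: ½ K_a γ H² = 0.5×0.4043×20.5×10.1² = 422.7 kN/m.
Surcharge rectangle: K_a q H = 0.4043×24×10.1 = 98.00 kN/m.
Total = 422.7 + 98.00 = 520.7 kN/m.

521 kN/m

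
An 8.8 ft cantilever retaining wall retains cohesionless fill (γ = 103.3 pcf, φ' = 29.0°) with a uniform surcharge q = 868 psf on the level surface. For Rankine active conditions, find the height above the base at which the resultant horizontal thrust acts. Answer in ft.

3.90 ft

K_a = 0.3470.
Triangular part P₁ = ½K_aγH² = 1388 at H/3 = 2.933 ft; rectangular part P₂ = K_a q H = 2650 at H/2 = 4.400 ft.
ȳ = (P₁·2.933 + P₂·4.400)/(P₁+P₂) = 3.896 ft.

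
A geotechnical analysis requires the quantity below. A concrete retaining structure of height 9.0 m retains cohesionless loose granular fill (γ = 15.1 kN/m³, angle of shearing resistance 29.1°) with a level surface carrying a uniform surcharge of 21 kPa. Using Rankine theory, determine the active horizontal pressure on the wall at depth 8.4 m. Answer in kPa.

K_a = (1 − sin φ)/(1 + sin φ) = 0.3456.
σ_v = γz + q = 15.1 × 8.4 + 21 = 147.8 kPa.
σ_h = K_a σ_v = 0.3456 × 147.8 = 51.09 kPa.

51.1 kPa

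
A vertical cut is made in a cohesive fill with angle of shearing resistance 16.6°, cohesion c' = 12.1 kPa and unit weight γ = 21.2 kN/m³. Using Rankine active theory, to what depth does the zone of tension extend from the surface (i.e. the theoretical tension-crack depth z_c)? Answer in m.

1.53 m

K_a = tan²(45° − 16.6°/2) = 0.5556; √K_a = 0.7454.
The active pressure is zero where K_a γ z = 2c√K_a, so z_c = 2c/(γ√K_a) = 2×12.1/(21.2×0.7454) = 1.531 m.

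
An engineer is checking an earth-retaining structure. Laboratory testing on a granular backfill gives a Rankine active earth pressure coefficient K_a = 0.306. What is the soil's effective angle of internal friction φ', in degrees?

K_a = tan²(45° − φ/2) ⇒ 45° − φ/2 = arctan(√0.306) = 28.95°.
φ = 2(45° − 28.95°) = 32.10°.

32.1°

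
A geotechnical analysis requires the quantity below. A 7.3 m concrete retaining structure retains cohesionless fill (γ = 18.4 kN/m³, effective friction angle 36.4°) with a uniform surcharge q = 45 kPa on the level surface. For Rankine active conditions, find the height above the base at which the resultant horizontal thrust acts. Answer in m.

2.92 m

K_a = 0.2552.
Triangular part P₁ = ½K_aγH² = 125.1 at H/3 = 2.433 m; rectangular part P₂ = K_a q H = 83.82 at H/2 = 3.650 m.
ȳ = (P₁·2.433 + P₂·3.650)/(P₁+P₂) = 2.921 m.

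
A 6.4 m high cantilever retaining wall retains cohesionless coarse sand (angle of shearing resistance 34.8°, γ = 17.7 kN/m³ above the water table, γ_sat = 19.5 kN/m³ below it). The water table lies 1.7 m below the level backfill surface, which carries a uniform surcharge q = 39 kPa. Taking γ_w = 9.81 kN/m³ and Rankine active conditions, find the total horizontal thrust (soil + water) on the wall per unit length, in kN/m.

K_a = tan²(45° − φ/2) = 0.2733.
γ' = 19.5 − 9.81 = 9.690 kN/m³. h₂ = H − d_w = 4.7 m.
σ'_h: at surface K_a·q = 10.66; at WT K_a(q+γd_w) = 18.88; at base K_a(q+γd_w+γ'h₂) = 31.33 kPa.
P₁ = ½(10.66+18.88)×1.7 = 25.11; P₂ = ½(18.88+31.33)×4.7 = 118.0; P_w = ½γ_w h₂² = 108.4.
Total = 25.11+118.0+108.4 = 251.5 kN/m.

251 kN/m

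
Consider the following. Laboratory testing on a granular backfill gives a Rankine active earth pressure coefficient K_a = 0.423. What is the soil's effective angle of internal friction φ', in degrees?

K_a = tan²(45° − φ/2) ⇒ 45° − φ/2 = arctan(√0.423) = 33.04°.
φ = 2(45° − 33.04°) = 23.92°.

23.9°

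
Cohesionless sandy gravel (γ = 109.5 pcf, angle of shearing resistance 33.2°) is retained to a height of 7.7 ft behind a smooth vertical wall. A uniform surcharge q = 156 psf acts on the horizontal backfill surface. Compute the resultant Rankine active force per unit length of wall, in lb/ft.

1300 lb/ft

K_a = tan²(45° − φ/2) = 0.2924.
Soil triangle: ½ K_a γ H² = 0.5×0.2924×109.5×7.7² = 949.0 lb/ft.
Surcharge rectangle: K_a q H = 0.2924×156×7.7 = 351.2 lb/ft.
Total = 949.0 + 351.2 = 1300 lb/ft.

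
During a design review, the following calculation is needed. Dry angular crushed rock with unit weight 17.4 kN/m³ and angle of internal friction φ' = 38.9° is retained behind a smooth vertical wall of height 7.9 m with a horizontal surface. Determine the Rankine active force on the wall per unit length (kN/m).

124 kN/m

K_a = tan²(45° − φ/2) = 0.2285.
P_a = ½ K_a γ H² = 0.5 × 0.2285 × 17.4 × 7.9² = 124.1 kN/m.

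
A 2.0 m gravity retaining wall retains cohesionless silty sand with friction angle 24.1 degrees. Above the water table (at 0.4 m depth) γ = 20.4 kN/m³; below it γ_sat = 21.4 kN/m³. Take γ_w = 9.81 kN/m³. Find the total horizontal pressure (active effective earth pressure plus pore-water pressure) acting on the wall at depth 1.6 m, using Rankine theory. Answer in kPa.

K_a = (1 − sin φ)/(1 + sin φ) = 0.4201.
γ' = 21.4 − 9.81 = 11.59 kN/m³.
Effective vertical stress at 1.6 m: σ'_v = 20.4×0.4 + 11.59×1.20 = 22.07 kPa.
σ'_h = K_a σ'_v = 0.4201 × 22.07 = 9.271 kPa; u = γ_w × 1.20 = 11.77 kPa.
Total σ_h = 9.271 + 11.77 = 21.04 kPa.

21.0 kPa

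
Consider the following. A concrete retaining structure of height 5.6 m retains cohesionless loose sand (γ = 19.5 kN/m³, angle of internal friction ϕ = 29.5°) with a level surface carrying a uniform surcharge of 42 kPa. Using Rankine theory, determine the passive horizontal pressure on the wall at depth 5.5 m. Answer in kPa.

439 kPa

K_p = (1 + sin φ)/(1 − sin φ) = 2.940.
σ_v = γz + q = 19.5 × 5.5 + 42 = 149.2 kPa.
σ_h = K_p σ_v = 2.940 × 149.2 = 438.8 kPa.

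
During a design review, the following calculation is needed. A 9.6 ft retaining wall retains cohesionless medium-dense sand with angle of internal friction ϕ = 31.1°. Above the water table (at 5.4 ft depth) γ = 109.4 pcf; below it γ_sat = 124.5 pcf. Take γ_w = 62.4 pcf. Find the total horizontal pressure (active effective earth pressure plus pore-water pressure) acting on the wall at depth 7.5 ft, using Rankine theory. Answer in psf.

361 psf

K_a = (1 − sin φ)/(1 + sin φ) = 0.3188.
γ' = 124.5 − 62.4 = 62.10 pcf.
Effective vertical stress at 7.5 ft: σ'_v = 109.4×5.4 + 62.10×2.10 = 721.2 psf.
σ'_h = K_a σ'_v = 0.3188 × 721.2 = 229.9 psf; u = γ_w × 2.10 = 131.0 psf.
Total σ_h = 229.9 + 131.0 = 360.9 psf.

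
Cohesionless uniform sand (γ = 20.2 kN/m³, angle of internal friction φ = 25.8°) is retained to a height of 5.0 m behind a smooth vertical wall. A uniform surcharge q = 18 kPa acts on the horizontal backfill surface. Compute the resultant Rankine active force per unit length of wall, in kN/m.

K_a = tan²(45° − φ/2) = 0.3935.
Soil triangle: ½ K_a γ H² = 0.5×0.3935×20.2×5.0² = 99.36 kN/m.
Surcharge rectangle: K_a q H = 0.3935×18×5.0 = 35.42 kN/m.
Total = 99.36 + 35.42 = 134.8 kN/m.

135 kN/m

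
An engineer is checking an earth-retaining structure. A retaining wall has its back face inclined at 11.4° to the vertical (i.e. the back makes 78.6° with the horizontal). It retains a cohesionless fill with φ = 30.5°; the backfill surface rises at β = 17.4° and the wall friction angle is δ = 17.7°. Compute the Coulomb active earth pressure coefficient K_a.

K_a = sin²(α+φ) / [sin²α · sin(α−δ) · (1 + √{sin(φ+δ)sin(φ−β) / (sin(α−δ)sin(α+β))})²].
With α = 78.6°, φ = 30.5°, δ = 17.7°, β = 17.4°: K_a = 0.5122.

0.512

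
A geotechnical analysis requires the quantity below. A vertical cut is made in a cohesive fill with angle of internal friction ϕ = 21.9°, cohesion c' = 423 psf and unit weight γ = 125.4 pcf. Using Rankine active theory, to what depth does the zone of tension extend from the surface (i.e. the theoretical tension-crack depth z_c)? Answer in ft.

K_a = tan²(45° − 21.9°/2) = 0.4567; √K_a = 0.6758.
The active pressure is zero where K_a γ z = 2c√K_a, so z_c = 2c/(γ√K_a) = 2×423/(125.4×0.6758) = 9.983 ft.

9.98 ft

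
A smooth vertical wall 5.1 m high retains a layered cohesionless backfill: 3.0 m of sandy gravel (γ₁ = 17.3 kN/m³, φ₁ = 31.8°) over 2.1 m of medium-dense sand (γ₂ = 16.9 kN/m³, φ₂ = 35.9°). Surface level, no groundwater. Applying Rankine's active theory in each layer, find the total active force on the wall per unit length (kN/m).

62.3 kN/m

K_a1 = tan²(45°−31.8°/2) = 0.3098; K_a2 = tan²(45°−35.9°/2) = 0.2607.
Layer 1: σ at base = K_a1 γ₁ h₁ = 16.08 kPa; P₁ = ½×16.08×3.0 = 24.12.
Layer 2: σ_v at top = γ₁h₁ = 51.90; σ_h top = K_a2×51.90 = 13.53; σ_h base = K_a2×(51.90+16.9×2.1) = 22.79.
P₂ = ½(13.53+22.79)×2.1 = 38.13. Total P_a = 24.12+38.13 = 62.25 kN/m.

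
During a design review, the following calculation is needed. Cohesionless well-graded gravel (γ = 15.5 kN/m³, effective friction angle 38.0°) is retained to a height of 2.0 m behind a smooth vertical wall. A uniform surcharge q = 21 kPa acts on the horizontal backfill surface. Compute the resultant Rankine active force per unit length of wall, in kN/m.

17.4 kN/m

K_a = tan²(45° − φ/2) = 0.2379.
Soil triangle: ½ K_a γ H² = 0.5×0.2379×15.5×2.0² = 7.374 kN/m.
Surcharge rectangle: K_a q H = 0.2379×21×2.0 = 9.991 kN/m.
Total = 7.374 + 9.991 = 17.37 kN/m.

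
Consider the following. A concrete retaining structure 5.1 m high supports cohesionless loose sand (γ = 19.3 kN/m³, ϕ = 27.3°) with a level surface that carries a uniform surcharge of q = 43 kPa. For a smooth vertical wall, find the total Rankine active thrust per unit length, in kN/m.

K_a = tan²(45° − φ/2) = 0.3711.
Soil triangle: ½ K_a γ H² = 0.5×0.3711×19.3×5.1² = 93.15 kN/m.
Surcharge rectangle: K_a q H = 0.3711×43×5.1 = 81.39 kN/m.
Total = 93.15 + 81.39 = 174.5 kN/m.

175 kN/m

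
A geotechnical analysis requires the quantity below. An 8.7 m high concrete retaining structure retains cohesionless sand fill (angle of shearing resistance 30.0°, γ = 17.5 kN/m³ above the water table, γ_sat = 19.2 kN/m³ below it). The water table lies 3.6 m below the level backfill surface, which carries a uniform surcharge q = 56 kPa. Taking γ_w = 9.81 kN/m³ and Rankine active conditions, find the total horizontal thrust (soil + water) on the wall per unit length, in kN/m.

K_a = tan²(45° − φ/2) = 0.3333.
γ' = 19.2 − 9.81 = 9.390 kN/m³. h₂ = H − d_w = 5.1 m.
σ'_h: at surface K_a·q = 18.67; at WT K_a(q+γd_w) = 39.67; at base K_a(q+γd_w+γ'h₂) = 55.63 kPa.
P₁ = ½(18.67+39.67)×3.6 = 105.0; P₂ = ½(39.67+55.63)×5.1 = 243.0; P_w = ½γ_w h₂² = 127.6.
Total = 105.0+243.0+127.6 = 475.6 kN/m.

476 kN/m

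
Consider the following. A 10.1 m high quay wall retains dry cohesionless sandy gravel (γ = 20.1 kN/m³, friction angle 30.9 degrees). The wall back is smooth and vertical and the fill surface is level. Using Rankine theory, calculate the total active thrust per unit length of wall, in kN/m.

K_a = tan²(45° − φ/2) = 0.3214.
P_a = ½ K_a γ H² = 0.5 × 0.3214 × 20.1 × 10.1² = 329.5 kN/m.

330 kN/m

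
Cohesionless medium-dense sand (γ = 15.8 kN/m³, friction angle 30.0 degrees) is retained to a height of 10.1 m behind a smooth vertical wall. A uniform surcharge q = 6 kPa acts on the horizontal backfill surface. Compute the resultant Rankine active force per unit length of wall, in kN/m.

289 kN/m

K_a = tan²(45° − φ/2) = 0.3333.
Soil triangle: ½ K_a γ H² = 0.5×0.3333×15.8×10.1² = 268.6 kN/m.
Surcharge rectangle: K_a q H = 0.3333×6×10.1 = 20.20 kN/m.
Total = 268.6 + 20.20 = 288.8 kN/m.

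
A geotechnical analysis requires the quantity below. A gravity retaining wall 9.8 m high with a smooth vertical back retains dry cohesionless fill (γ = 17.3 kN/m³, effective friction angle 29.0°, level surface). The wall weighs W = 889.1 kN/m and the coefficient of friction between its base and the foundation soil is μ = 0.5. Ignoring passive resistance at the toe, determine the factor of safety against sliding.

K_a = tan²(45° − 29.0°/2) = 0.3470.
P_a = ½K_aγH² = 0.5×0.3470×17.3×9.8² = 288.2 kN/m, acting at H/3 = 3.267 m above the base.
FS_sliding = μW / P_a = 0.5×889.1 / 288.2 = 1.542.

1.54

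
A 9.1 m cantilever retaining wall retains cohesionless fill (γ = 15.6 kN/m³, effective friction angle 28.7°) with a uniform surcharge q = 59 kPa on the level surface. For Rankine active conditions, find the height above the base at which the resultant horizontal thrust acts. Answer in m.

K_a = 0.3511.
Triangular part P₁ = ½K_aγH² = 226.8 at H/3 = 3.033 m; rectangular part P₂ = K_a q H = 188.5 at H/2 = 4.550 m.
ȳ = (P₁·3.033 + P₂·4.550)/(P₁+P₂) = 3.722 m.

3.72 m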